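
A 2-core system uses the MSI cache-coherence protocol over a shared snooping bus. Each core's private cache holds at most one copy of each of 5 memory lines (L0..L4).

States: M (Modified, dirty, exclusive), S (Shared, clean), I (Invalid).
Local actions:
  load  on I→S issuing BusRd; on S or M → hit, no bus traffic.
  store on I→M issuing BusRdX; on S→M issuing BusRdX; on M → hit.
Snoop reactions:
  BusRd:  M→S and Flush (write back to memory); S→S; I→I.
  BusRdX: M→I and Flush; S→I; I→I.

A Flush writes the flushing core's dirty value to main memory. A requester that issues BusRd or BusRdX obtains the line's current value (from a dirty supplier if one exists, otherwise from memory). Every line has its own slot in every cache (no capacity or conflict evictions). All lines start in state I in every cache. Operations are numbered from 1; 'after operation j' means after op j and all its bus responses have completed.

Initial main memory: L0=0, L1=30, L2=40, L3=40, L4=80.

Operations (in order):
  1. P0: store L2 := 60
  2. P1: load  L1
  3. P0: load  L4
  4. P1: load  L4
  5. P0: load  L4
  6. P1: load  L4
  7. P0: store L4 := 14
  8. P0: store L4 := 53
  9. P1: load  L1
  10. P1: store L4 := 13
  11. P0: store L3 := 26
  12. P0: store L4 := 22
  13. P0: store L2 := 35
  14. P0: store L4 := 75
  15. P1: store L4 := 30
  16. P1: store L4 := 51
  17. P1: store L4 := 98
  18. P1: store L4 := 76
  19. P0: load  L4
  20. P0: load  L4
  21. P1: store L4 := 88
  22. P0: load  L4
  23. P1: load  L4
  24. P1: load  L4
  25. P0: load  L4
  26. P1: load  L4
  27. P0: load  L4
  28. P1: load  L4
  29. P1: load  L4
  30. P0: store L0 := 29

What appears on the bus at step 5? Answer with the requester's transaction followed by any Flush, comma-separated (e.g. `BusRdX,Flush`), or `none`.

bus = none

step 1: P0: store L2 := 60  ⟶  MI  (L2)  txn=BusRdX  M[L2]=40
step 2: P1: load  L1  ⟶  IS  (L1)  txn=BusRd  M[L1]=30
step 3: P0: load  L4  ⟶  SI  (L4)  txn=BusRd  M[L4]=80
step 4: P1: load  L4  ⟶  SS  (L4)  txn=BusRd  M[L4]=80
step 5: P0: load  L4  ⟶  SS  (L4)  txn=∅  M[L4]=80
step 6: P1: load  L4  ⟶  SS  (L4)  txn=∅  M[L4]=80
step 7: P0: store L4 := 14  ⟶  MI  (L4)  txn=BusRdX  M[L4]=80
step 8: P0: store L4 := 53  ⟶  MI  (L4)  txn=∅  M[L4]=80
step 9: P1: load  L1  ⟶  IS  (L1)  txn=∅  M[L1]=30
step 10: P1: store L4 := 13  ⟶  IM  (L4)  txn=BusRdX+Flush  M[L4]=53
step 11: P0: store L3 := 26  ⟶  MI  (L3)  txn=BusRdX  M[L3]=40
step 12: P0: store L4 := 22  ⟶  MI  (L4)  txn=BusRdX+Flush  M[L4]=13
step 13: P0: store L2 := 35  ⟶  MI  (L2)  txn=∅  M[L2]=40
step 14: P0: store L4 := 75  ⟶  MI  (L4)  txn=∅  M[L4]=13
step 15: P1: store L4 := 30  ⟶  IM  (L4)  txn=BusRdX+Flush  M[L4]=75
step 16: P1: store L4 := 51  ⟶  IM  (L4)  txn=∅  M[L4]=75
step 17: P1: store L4 := 98  ⟶  IM  (L4)  txn=∅  M[L4]=75
step 18: P1: store L4 := 76  ⟶  IM  (L4)  txn=∅  M[L4]=75
step 19: P0: load  L4  ⟶  SS  (L4)  txn=BusRd+Flush  M[L4]=76
step 20: P0: load  L4  ⟶  SS  (L4)  txn=∅  M[L4]=76
step 21: P1: store L4 := 88  ⟶  IM  (L4)  txn=BusRdX  M[L4]=76
step 22: P0: load  L4  ⟶  SS  (L4)  txn=BusRd+Flush  M[L4]=88
step 23: P1: load  L4  ⟶  SS  (L4)  txn=∅  M[L4]=88
step 24: P1: load  L4  ⟶  SS  (L4)  txn=∅  M[L4]=88
step 25: P0: load  L4  ⟶  SS  (L4)  txn=∅  M[L4]=88
step 26: P1: load  L4  ⟶  SS  (L4)  txn=∅  M[L4]=88
step 27: P0: load  L4  ⟶  SS  (L4)  txn=∅  M[L4]=88
step 28: P1: load  L4  ⟶  SS  (L4)  txn=∅  M[L4]=88
step 29: P1: load  L4  ⟶  SS  (L4)  txn=∅  M[L4]=88
step 30: P0: store L0 := 29  ⟶  MI  (L0)  txn=BusRdX  M[L0]=0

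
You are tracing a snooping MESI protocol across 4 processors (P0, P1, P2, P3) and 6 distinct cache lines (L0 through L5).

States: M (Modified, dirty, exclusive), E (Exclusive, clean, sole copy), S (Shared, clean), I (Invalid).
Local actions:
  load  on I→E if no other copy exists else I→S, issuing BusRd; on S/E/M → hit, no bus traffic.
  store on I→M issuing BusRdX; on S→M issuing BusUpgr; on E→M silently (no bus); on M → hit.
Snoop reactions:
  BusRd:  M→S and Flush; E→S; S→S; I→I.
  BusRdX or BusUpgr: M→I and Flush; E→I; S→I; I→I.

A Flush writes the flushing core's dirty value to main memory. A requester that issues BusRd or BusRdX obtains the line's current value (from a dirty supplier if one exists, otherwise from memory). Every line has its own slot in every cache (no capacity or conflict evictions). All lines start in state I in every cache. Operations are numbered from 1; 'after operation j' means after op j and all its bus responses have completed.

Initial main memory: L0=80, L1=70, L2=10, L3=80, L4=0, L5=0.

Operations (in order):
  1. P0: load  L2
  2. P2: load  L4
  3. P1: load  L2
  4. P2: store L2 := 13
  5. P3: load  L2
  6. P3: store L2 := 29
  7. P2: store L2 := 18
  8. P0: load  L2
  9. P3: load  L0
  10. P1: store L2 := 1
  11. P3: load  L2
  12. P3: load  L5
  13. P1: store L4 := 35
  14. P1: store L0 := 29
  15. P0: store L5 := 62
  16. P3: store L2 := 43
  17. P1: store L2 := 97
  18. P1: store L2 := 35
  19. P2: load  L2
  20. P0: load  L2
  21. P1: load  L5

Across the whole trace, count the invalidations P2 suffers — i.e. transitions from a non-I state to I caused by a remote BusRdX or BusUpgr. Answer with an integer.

  op1 P0: load  L2 → E/I/I/I on L2; bus BusRd; mem=10
  op2 P2: load  L4 → I/I/E/I on L4; bus BusRd; mem=0
  op3 P1: load  L2 → S/S/I/I on L2; bus BusRd; mem=10
  op4 P2: store L2 := 13 → I/I/M/I on L2; bus BusRdX; mem=10
  op5 P3: load  L2 → I/I/S/S on L2; bus BusRd Flush; mem=13
  op6 P3: store L2 := 29 → I/I/I/M on L2; bus BusUpgr; mem=13
  op7 P2: store L2 := 18 → I/I/M/I on L2; bus BusRdX Flush; mem=29
  op8 P0: load  L2 → S/I/S/I on L2; bus BusRd Flush; mem=18
  op9 P3: load  L0 → I/I/I/E on L0; bus BusRd; mem=80
  op10 P1: store L2 := 1 → I/M/I/I on L2; bus BusRdX; mem=18
  op11 P3: load  L2 → I/S/I/S on L2; bus BusRd Flush; mem=1
  op12 P3: load  L5 → I/I/I/E on L5; bus BusRd; mem=0
  op13 P1: store L4 := 35 → I/M/I/I on L4; bus BusRdX; mem=0
  op14 P1: store L0 := 29 → I/M/I/I on L0; bus BusRdX; mem=80
  op15 P0: store L5 := 62 → M/I/I/I on L5; bus BusRdX; mem=0
  op16 P3: store L2 := 43 → I/I/I/M on L2; bus BusUpgr; mem=1
  op17 P1: store L2 := 97 → I/M/I/I on L2; bus BusRdX Flush; mem=43
  op18 P1: store L2 := 35 → I/M/I/I on L2; bus (none); mem=43
  op19 P2: load  L2 → I/S/S/I on L2; bus BusRd Flush; mem=35
  op20 P0: load  L2 → S/S/S/I on L2; bus BusRd; mem=35
  op21 P1: load  L5 → S/S/I/I on L5; bus BusRd Flush; mem=62

invalidations = 3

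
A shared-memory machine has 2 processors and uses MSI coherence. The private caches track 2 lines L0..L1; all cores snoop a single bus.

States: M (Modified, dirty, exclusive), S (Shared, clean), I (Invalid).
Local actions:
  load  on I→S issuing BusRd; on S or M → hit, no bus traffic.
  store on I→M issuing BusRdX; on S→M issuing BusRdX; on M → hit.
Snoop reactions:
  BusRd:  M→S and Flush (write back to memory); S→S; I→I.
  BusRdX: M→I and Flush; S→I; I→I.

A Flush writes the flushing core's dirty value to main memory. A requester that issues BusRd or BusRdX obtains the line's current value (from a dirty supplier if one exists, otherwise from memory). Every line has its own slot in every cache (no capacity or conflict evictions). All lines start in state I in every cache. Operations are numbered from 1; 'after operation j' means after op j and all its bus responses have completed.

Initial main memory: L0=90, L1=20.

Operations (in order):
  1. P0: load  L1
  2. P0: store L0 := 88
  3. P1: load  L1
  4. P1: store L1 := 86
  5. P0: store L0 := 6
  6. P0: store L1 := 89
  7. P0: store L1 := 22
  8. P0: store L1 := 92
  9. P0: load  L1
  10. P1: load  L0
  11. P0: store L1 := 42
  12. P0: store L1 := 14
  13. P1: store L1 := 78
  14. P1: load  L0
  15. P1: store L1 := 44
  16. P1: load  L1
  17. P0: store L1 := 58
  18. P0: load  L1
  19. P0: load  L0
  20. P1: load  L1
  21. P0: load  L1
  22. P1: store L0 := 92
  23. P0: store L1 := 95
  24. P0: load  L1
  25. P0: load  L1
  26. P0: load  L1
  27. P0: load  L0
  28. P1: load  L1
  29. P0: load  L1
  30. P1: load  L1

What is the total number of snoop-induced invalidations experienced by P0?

invalidations = 3

  op1 P0: load  L1 → S/I on L1; bus BusRd; mem=20
  op2 P0: store L0 := 88 → M/I on L0; bus BusRdX; mem=90
  op3 P1: load  L1 → S/S on L1; bus BusRd; mem=20
  op4 P1: store L1 := 86 → I/M on L1; bus BusRdX; mem=20
  op5 P0: store L0 := 6 → M/I on L0; bus (none); mem=90
  op6 P0: store L1 := 89 → M/I on L1; bus BusRdX Flush; mem=86
  op7 P0: store L1 := 22 → M/I on L1; bus (none); mem=86
  op8 P0: store L1 := 92 → M/I on L1; bus (none); mem=86
  op9 P0: load  L1 → M/I on L1; bus (none); mem=86
  op10 P1: load  L0 → S/S on L0; bus BusRd Flush; mem=6
  op11 P0: store L1 := 42 → M/I on L1; bus (none); mem=86
  op12 P0: store L1 := 14 → M/I on L1; bus (none); mem=86
  op13 P1: store L1 := 78 → I/M on L1; bus BusRdX Flush; mem=14
  op14 P1: load  L0 → S/S on L0; bus (none); mem=6
  op15 P1: store L1 := 44 → I/M on L1; bus (none); mem=14
  op16 P1: load  L1 → I/M on L1; bus (none); mem=14
  op17 P0: store L1 := 58 → M/I on L1; bus BusRdX Flush; mem=44
  op18 P0: load  L1 → M/I on L1; bus (none); mem=44
  op19 P0: load  L0 → S/S on L0; bus (none); mem=6
  op20 P1: load  L1 → S/S on L1; bus BusRd Flush; mem=58
  op21 P0: load  L1 → S/S on L1; bus (none); mem=58
  op22 P1: store L0 := 92 → I/M on L0; bus BusRdX; mem=6
  op23 P0: store L1 := 95 → M/I on L1; bus BusRdX; mem=58
  op24 P0: load  L1 → M/I on L1; bus (none); mem=58
  op25 P0: load  L1 → M/I on L1; bus (none); mem=58
  op26 P0: load  L1 → M/I on L1; bus (none); mem=58
  op27 P0: load  L0 → S/S on L0; bus BusRd Flush; mem=92
  op28 P1: load  L1 → S/S on L1; bus BusRd Flush; mem=95
  op29 P0: load  L1 → S/S on L1; bus (none); mem=95
  op30 P1: load  L1 → S/S on L1; bus (none); mem=95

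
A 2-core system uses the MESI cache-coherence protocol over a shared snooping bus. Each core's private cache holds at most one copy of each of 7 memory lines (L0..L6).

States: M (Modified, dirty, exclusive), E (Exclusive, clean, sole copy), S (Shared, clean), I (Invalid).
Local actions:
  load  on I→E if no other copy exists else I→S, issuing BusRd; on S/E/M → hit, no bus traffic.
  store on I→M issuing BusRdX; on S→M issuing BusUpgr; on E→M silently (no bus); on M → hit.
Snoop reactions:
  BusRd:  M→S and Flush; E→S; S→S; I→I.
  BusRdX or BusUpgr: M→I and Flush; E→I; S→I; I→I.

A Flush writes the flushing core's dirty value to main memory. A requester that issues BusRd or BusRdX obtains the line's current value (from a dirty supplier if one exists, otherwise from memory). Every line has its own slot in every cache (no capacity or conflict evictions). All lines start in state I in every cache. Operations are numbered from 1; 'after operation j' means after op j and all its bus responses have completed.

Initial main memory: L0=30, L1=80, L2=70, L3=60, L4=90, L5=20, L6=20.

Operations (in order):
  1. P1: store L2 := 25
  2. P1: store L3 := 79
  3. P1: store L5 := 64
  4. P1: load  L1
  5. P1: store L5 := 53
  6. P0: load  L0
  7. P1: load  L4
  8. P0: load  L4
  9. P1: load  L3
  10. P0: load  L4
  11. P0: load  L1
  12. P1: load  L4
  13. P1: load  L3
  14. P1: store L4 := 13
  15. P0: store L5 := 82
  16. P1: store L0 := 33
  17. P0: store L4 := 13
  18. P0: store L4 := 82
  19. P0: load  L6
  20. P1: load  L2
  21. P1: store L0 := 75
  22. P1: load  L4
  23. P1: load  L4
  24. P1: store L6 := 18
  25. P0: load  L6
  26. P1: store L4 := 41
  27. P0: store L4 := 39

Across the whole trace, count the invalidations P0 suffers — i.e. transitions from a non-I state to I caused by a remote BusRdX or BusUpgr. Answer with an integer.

invalidations = 4

step 1: P1: store L2 := 25  ⟶  IM  (L2)  txn=BusRdX  M[L2]=70
step 2: P1: store L3 := 79  ⟶  IM  (L3)  txn=BusRdX  M[L3]=60
step 3: P1: store L5 := 64  ⟶  IM  (L5)  txn=BusRdX  M[L5]=20
step 4: P1: load  L1  ⟶  IE  (L1)  txn=BusRd  M[L1]=80
step 5: P1: store L5 := 53  ⟶  IM  (L5)  txn=∅  M[L5]=20
step 6: P0: load  L0  ⟶  EI  (L0)  txn=BusRd  M[L0]=30
step 7: P1: load  L4  ⟶  IE  (L4)  txn=BusRd  M[L4]=90
step 8: P0: load  L4  ⟶  SS  (L4)  txn=BusRd  M[L4]=90
step 9: P1: load  L3  ⟶  IM  (L3)  txn=∅  M[L3]=60
step 10: P0: load  L4  ⟶  SS  (L4)  txn=∅  M[L4]=90
step 11: P0: load  L1  ⟶  SS  (L1)  txn=BusRd  M[L1]=80
step 12: P1: load  L4  ⟶  SS  (L4)  txn=∅  M[L4]=90
step 13: P1: load  L3  ⟶  IM  (L3)  txn=∅  M[L3]=60
step 14: P1: store L4 := 13  ⟶  IM  (L4)  txn=BusUpgr  M[L4]=90
step 15: P0: store L5 := 82  ⟶  MI  (L5)  txn=BusRdX+Flush  M[L5]=53
step 16: P1: store L0 := 33  ⟶  IM  (L0)  txn=BusRdX  M[L0]=30
step 17: P0: store L4 := 13  ⟶  MI  (L4)  txn=BusRdX+Flush  M[L4]=13
step 18: P0: store L4 := 82  ⟶  MI  (L4)  txn=∅  M[L4]=13
step 19: P0: load  L6  ⟶  EI  (L6)  txn=BusRd  M[L6]=20
step 20: P1: load  L2  ⟶  IM  (L2)  txn=∅  M[L2]=70
step 21: P1: store L0 := 75  ⟶  IM  (L0)  txn=∅  M[L0]=30
step 22: P1: load  L4  ⟶  SS  (L4)  txn=BusRd+Flush  M[L4]=82
step 23: P1: load  L4  ⟶  SS  (L4)  txn=∅  M[L4]=82
step 24: P1: store L6 := 18  ⟶  IM  (L6)  txn=BusRdX  M[L6]=20
step 25: P0: load  L6  ⟶  SS  (L6)  txn=BusRd+Flush  M[L6]=18
step 26: P1: store L4 := 41  ⟶  IM  (L4)  txn=BusUpgr  M[L4]=82
step 27: P0: store L4 := 39  ⟶  MI  (L4)  txn=BusRdX+Flush  M[L4]=41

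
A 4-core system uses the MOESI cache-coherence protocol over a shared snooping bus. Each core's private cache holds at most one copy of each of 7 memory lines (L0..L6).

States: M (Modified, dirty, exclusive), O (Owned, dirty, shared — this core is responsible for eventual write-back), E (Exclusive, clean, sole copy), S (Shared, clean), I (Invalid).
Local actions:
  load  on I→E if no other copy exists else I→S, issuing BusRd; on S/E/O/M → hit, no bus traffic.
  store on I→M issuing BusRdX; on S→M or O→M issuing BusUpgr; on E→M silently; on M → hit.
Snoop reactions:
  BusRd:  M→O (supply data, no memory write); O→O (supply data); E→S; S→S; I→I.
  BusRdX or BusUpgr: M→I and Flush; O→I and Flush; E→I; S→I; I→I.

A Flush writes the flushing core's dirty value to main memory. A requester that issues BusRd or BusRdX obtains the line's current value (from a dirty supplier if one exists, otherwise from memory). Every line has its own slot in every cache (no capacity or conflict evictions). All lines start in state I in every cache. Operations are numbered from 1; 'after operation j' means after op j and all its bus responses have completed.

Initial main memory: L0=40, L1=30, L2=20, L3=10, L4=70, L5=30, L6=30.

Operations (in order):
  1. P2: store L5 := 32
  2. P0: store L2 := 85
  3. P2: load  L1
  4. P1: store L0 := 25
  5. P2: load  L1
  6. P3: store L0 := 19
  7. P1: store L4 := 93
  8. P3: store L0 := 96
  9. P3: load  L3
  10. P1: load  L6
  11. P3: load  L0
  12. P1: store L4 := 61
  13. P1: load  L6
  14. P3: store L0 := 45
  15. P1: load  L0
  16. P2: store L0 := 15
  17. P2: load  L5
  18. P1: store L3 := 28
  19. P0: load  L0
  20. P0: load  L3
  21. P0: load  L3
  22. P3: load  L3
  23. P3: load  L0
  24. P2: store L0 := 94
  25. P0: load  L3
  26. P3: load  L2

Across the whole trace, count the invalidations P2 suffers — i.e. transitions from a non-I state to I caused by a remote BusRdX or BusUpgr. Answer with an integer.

invalidations = 0

  op1 P2: store L5 := 32 → I/I/M/I on L5; bus BusRdX; mem=30
  op2 P0: store L2 := 85 → M/I/I/I on L2; bus BusRdX; mem=20
  op3 P2: load  L1 → I/I/E/I on L1; bus BusRd; mem=30
  op4 P1: store L0 := 25 → I/M/I/I on L0; bus BusRdX; mem=40
  op5 P2: load  L1 → I/I/E/I on L1; bus (none); mem=30
  op6 P3: store L0 := 19 → I/I/I/M on L0; bus BusRdX Flush; mem=25
  op7 P1: store L4 := 93 → I/M/I/I on L4; bus BusRdX; mem=70
  op8 P3: store L0 := 96 → I/I/I/M on L0; bus (none); mem=25
  op9 P3: load  L3 → I/I/I/E on L3; bus BusRd; mem=10
  op10 P1: load  L6 → I/E/I/I on L6; bus BusRd; mem=30
  op11 P3: load  L0 → I/I/I/M on L0; bus (none); mem=25
  op12 P1: store L4 := 61 → I/M/I/I on L4; bus (none); mem=70
  op13 P1: load  L6 → I/E/I/I on L6; bus (none); mem=30
  op14 P3: store L0 := 45 → I/I/I/M on L0; bus (none); mem=25
  op15 P1: load  L0 → I/S/I/O on L0; bus BusRd; mem=25
  op16 P2: store L0 := 15 → I/I/M/I on L0; bus BusRdX Flush; mem=45
  op17 P2: load  L5 → I/I/M/I on L5; bus (none); mem=30
  op18 P1: store L3 := 28 → I/M/I/I on L3; bus BusRdX; mem=10
  op19 P0: load  L0 → S/I/O/I on L0; bus BusRd; mem=45
  op20 P0: load  L3 → S/O/I/I on L3; bus BusRd; mem=10
  op21 P0: load  L3 → S/O/I/I on L3; bus (none); mem=10
  op22 P3: load  L3 → S/O/I/S on L3; bus BusRd; mem=10
  op23 P3: load  L0 → S/I/O/S on L0; bus BusRd; mem=45
  op24 P2: store L0 := 94 → I/I/M/I on L0; bus BusUpgr; mem=45
  op25 P0: load  L3 → S/O/I/S on L3; bus (none); mem=10
  op26 P3: load  L2 → O/I/I/S on L2; bus BusRd; mem=20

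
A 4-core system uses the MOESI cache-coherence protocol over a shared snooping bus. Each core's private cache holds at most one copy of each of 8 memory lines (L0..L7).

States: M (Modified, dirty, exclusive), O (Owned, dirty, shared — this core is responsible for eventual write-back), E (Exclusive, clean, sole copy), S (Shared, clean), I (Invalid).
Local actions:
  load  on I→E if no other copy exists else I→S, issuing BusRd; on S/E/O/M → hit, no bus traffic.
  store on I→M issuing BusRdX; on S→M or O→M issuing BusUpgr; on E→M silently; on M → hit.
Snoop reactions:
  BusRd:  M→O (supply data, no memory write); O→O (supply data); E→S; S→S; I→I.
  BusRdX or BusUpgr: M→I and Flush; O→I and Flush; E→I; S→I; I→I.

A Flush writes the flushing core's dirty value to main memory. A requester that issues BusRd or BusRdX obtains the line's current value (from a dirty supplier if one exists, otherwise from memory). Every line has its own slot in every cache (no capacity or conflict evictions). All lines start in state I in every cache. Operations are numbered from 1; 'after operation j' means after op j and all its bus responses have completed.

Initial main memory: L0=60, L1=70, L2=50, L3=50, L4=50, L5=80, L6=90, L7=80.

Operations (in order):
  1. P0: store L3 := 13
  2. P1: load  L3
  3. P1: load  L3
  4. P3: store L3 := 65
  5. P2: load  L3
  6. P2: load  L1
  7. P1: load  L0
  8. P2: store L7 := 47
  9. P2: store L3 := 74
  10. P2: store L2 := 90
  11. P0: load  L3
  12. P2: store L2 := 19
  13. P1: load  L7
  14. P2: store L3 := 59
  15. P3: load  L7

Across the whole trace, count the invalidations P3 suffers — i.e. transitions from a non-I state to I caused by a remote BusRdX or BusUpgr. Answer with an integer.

invalidations = 1

1. P0: store L3 := 13  bus=[BusRdX]  L3: P0=M P1=I P2=I P3=I  mem[L3]=50
2. P1: load  L3  bus=[BusRd]  L3: P0=O P1=S P2=I P3=I  mem[L3]=50
3. P1: load  L3  bus=[-]  L3: P0=O P1=S P2=I P3=I  mem[L3]=50
4. P3: store L3 := 65  bus=[BusRdX,Flush]  L3: P0=I P1=I P2=I P3=M  mem[L3]=13
5. P2: load  L3  bus=[BusRd]  L3: P0=I P1=I P2=S P3=O  mem[L3]=13
6. P2: load  L1  bus=[BusRd]  L1: P0=I P1=I P2=E P3=I  mem[L1]=70
7. P1: load  L0  bus=[BusRd]  L0: P0=I P1=E P2=I P3=I  mem[L0]=60
8. P2: store L7 := 47  bus=[BusRdX]  L7: P0=I P1=I P2=M P3=I  mem[L7]=80
9. P2: store L3 := 74  bus=[BusUpgr,Flush]  L3: P0=I P1=I P2=M P3=I  mem[L3]=65
10. P2: store L2 := 90  bus=[BusRdX]  L2: P0=I P1=I P2=M P3=I  mem[L2]=50
11. P0: load  L3  bus=[BusRd]  L3: P0=S P1=I P2=O P3=I  mem[L3]=65
12. P2: store L2 := 19  bus=[-]  L2: P0=I P1=I P2=M P3=I  mem[L2]=50
13. P1: load  L7  bus=[BusRd]  L7: P0=I P1=S P2=O P3=I  mem[L7]=80
14. P2: store L3 := 59  bus=[BusUpgr]  L3: P0=I P1=I P2=M P3=I  mem[L3]=65
15. P3: load  L7  bus=[BusRd]  L7: P0=I P1=S P2=O P3=S  mem[L7]=80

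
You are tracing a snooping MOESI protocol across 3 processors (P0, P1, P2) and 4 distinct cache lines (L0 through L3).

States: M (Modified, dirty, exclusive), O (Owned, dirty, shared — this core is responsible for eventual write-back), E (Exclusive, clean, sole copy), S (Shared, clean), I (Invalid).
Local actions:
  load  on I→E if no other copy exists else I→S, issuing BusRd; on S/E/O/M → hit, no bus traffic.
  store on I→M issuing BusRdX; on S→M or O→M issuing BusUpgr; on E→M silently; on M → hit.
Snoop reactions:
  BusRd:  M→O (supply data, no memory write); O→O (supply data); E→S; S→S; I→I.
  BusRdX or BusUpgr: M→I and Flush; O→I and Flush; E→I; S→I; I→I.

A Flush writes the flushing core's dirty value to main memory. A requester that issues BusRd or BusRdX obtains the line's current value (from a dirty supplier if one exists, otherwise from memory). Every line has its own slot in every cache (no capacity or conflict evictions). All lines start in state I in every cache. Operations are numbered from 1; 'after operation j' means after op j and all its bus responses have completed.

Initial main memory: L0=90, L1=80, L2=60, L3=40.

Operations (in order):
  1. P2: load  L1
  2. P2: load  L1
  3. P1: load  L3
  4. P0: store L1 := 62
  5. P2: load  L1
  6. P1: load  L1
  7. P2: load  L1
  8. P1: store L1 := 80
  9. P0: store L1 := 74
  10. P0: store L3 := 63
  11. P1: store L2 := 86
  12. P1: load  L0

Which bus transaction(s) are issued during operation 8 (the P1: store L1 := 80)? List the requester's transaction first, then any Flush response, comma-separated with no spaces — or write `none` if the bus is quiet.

  op1 P2: load  L1 → I/I/E on L1; bus BusRd; mem=80
  op2 P2: load  L1 → I/I/E on L1; bus (none); mem=80
  op3 P1: load  L3 → I/E/I on L3; bus BusRd; mem=40
  op4 P0: store L1 := 62 → M/I/I on L1; bus BusRdX; mem=80
  op5 P2: load  L1 → O/I/S on L1; bus BusRd; mem=80
  op6 P1: load  L1 → O/S/S on L1; bus BusRd; mem=80
  op7 P2: load  L1 → O/S/S on L1; bus (none); mem=80
  op8 P1: store L1 := 80 → I/M/I on L1; bus BusUpgr Flush; mem=62
  op9 P0: store L1 := 74 → M/I/I on L1; bus BusRdX Flush; mem=80
  op10 P0: store L3 := 63 → M/I/I on L3; bus BusRdX; mem=40
  op11 P1: store L2 := 86 → I/M/I on L2; bus BusRdX; mem=60
  op12 P1: load  L0 → I/E/I on L0; bus BusRd; mem=90

bus = BusUpgr,Flush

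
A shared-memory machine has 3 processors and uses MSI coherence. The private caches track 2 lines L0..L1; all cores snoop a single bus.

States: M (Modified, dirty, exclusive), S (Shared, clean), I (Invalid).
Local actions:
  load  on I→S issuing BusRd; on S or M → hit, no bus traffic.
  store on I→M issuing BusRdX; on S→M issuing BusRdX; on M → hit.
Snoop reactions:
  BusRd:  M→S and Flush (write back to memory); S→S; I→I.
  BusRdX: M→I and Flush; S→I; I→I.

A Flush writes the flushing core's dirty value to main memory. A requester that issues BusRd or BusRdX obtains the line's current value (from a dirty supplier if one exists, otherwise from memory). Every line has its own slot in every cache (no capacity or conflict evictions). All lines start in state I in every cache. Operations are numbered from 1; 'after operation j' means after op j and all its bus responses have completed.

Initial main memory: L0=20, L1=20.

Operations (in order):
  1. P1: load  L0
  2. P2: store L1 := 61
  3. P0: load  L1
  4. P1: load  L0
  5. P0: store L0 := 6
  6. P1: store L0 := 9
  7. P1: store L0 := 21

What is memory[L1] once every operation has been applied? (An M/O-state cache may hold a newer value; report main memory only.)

1. P1: load  L0  bus=[BusRd]  L0: P0=I P1=S P2=I  mem[L0]=20
2. P2: store L1 := 61  bus=[BusRdX]  L1: P0=I P1=I P2=M  mem[L1]=20
3. P0: load  L1  bus=[BusRd,Flush]  L1: P0=S P1=I P2=S  mem[L1]=61
4. P1: load  L0  bus=[-]  L0: P0=I P1=S P2=I  mem[L0]=20
5. P0: store L0 := 6  bus=[BusRdX]  L0: P0=M P1=I P2=I  mem[L0]=20
6. P1: store L0 := 9  bus=[BusRdX,Flush]  L0: P0=I P1=M P2=I  mem[L0]=6
7. P1: store L0 := 21  bus=[-]  L0: P0=I P1=M P2=I  mem[L0]=6

memory[L1] = 61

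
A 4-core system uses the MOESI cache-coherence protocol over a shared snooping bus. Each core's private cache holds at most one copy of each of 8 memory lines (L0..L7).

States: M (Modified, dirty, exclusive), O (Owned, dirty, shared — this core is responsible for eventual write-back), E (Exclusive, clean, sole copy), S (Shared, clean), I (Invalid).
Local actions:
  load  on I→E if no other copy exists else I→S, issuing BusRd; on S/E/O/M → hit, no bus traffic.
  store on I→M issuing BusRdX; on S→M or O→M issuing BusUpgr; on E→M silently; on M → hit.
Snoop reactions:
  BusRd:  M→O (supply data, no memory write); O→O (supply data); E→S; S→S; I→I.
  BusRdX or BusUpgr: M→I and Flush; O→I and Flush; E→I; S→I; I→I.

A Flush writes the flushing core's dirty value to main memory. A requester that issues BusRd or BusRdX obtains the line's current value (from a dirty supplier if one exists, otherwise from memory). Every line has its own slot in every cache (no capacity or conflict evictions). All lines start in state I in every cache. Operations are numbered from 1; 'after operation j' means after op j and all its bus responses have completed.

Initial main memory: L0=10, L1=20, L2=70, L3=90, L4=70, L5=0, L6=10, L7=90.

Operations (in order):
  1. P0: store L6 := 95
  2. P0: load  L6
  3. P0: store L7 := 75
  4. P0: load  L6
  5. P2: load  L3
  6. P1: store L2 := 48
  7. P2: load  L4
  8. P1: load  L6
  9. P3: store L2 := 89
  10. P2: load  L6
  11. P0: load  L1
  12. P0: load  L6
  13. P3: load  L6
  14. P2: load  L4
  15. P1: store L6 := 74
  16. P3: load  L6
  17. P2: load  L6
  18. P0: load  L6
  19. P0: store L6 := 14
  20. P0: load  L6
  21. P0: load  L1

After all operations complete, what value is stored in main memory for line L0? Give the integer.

  op1 P0: store L6 := 95 → M/I/I/I on L6; bus BusRdX; mem=10
  op2 P0: load  L6 → M/I/I/I on L6; bus (none); mem=10
  op3 P0: store L7 := 75 → M/I/I/I on L7; bus BusRdX; mem=90
  op4 P0: load  L6 → M/I/I/I on L6; bus (none); mem=10
  op5 P2: load  L3 → I/I/E/I on L3; bus BusRd; mem=90
  op6 P1: store L2 := 48 → I/M/I/I on L2; bus BusRdX; mem=70
  op7 P2: load  L4 → I/I/E/I on L4; bus BusRd; mem=70
  op8 P1: load  L6 → O/S/I/I on L6; bus BusRd; mem=10
  op9 P3: store L2 := 89 → I/I/I/M on L2; bus BusRdX Flush; mem=48
  op10 P2: load  L6 → O/S/S/I on L6; bus BusRd; mem=10
  op11 P0: load  L1 → E/I/I/I on L1; bus BusRd; mem=20
  op12 P0: load  L6 → O/S/S/I on L6; bus (none); mem=10
  op13 P3: load  L6 → O/S/S/S on L6; bus BusRd; mem=10
  op14 P2: load  L4 → I/I/E/I on L4; bus (none); mem=70
  op15 P1: store L6 := 74 → I/M/I/I on L6; bus BusUpgr Flush; mem=95
  op16 P3: load  L6 → I/O/I/S on L6; bus BusRd; mem=95
  op17 P2: load  L6 → I/O/S/S on L6; bus BusRd; mem=95
  op18 P0: load  L6 → S/O/S/S on L6; bus BusRd; mem=95
  op19 P0: store L6 := 14 → M/I/I/I on L6; bus BusUpgr Flush; mem=74
  op20 P0: load  L6 → M/I/I/I on L6; bus (none); mem=74
  op21 P0: load  L1 → E/I/I/I on L1; bus (none); mem=20

memory[L0] = 10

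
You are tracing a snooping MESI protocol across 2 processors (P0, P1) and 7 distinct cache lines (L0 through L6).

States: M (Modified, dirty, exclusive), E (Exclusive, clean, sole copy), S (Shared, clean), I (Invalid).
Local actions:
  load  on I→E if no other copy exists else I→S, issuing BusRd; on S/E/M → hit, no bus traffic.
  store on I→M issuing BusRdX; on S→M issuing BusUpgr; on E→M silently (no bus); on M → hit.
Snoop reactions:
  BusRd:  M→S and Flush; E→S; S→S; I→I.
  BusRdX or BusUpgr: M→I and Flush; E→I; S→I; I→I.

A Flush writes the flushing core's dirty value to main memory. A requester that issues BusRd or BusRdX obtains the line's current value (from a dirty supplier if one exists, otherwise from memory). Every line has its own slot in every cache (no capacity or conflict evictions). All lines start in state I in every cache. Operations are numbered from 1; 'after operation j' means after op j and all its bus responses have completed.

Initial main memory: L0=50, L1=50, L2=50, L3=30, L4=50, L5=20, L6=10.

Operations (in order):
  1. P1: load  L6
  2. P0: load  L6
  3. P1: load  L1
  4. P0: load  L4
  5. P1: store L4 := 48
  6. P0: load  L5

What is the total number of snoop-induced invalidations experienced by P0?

invalidations = 1

  op1 P1: load  L6 → I/E on L6; bus BusRd; mem=10
  op2 P0: load  L6 → S/S on L6; bus BusRd; mem=10
  op3 P1: load  L1 → I/E on L1; bus BusRd; mem=50
  op4 P0: load  L4 → E/I on L4; bus BusRd; mem=50
  op5 P1: store L4 := 48 → I/M on L4; bus BusRdX; mem=50
  op6 P0: load  L5 → E/I on L5; bus BusRd; mem=20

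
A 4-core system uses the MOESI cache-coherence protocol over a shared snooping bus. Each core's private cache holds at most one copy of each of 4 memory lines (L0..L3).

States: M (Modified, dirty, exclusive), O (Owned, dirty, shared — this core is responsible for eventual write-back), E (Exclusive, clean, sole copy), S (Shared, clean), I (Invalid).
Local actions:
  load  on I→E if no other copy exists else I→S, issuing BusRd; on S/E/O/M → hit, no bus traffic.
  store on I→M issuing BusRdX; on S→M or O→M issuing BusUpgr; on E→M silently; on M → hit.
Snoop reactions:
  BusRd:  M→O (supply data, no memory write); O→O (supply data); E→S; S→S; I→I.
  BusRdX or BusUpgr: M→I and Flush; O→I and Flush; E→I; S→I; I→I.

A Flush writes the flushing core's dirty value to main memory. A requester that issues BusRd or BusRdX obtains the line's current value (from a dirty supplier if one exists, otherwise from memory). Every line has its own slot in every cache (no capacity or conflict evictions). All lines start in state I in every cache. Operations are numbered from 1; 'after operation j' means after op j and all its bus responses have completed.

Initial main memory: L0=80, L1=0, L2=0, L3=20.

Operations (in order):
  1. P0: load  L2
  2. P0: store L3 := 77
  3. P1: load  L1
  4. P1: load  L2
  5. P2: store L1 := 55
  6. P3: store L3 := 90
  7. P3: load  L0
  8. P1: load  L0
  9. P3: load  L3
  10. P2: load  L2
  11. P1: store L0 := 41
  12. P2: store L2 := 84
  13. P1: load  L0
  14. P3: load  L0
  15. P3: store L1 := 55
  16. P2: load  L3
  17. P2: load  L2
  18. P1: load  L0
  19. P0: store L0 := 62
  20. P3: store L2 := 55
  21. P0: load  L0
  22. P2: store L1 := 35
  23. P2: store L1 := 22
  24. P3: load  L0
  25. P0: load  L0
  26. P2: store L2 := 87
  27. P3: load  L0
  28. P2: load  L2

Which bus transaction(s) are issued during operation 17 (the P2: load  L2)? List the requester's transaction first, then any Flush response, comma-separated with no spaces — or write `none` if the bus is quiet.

1. P0: load  L2  bus=[BusRd]  L2: P0=E P1=I P2=I P3=I  mem[L2]=0
2. P0: store L3 := 77  bus=[BusRdX]  L3: P0=M P1=I P2=I P3=I  mem[L3]=20
3. P1: load  L1  bus=[BusRd]  L1: P0=I P1=E P2=I P3=I  mem[L1]=0
4. P1: load  L2  bus=[BusRd]  L2: P0=S P1=S P2=I P3=I  mem[L2]=0
5. P2: store L1 := 55  bus=[BusRdX]  L1: P0=I P1=I P2=M P3=I  mem[L1]=0
6. P3: store L3 := 90  bus=[BusRdX,Flush]  L3: P0=I P1=I P2=I P3=M  mem[L3]=77
7. P3: load  L0  bus=[BusRd]  L0: P0=I P1=I P2=I P3=E  mem[L0]=80
8. P1: load  L0  bus=[BusRd]  L0: P0=I P1=S P2=I P3=S  mem[L0]=80
9. P3: load  L3  bus=[-]  L3: P0=I P1=I P2=I P3=M  mem[L3]=77
10. P2: load  L2  bus=[BusRd]  L2: P0=S P1=S P2=S P3=I  mem[L2]=0
11. P1: store L0 := 41  bus=[BusUpgr]  L0: P0=I P1=M P2=I P3=I  mem[L0]=80
12. P2: store L2 := 84  bus=[BusUpgr]  L2: P0=I P1=I P2=M P3=I  mem[L2]=0
13. P1: load  L0  bus=[-]  L0: P0=I P1=M P2=I P3=I  mem[L0]=80
14. P3: load  L0  bus=[BusRd]  L0: P0=I P1=O P2=I P3=S  mem[L0]=80
15. P3: store L1 := 55  bus=[BusRdX,Flush]  L1: P0=I P1=I P2=I P3=M  mem[L1]=55
16. P2: load  L3  bus=[BusRd]  L3: P0=I P1=I P2=S P3=O  mem[L3]=77
17. P2: load  L2  bus=[-]  L2: P0=I P1=I P2=M P3=I  mem[L2]=0
18. P1: load  L0  bus=[-]  L0: P0=I P1=O P2=I P3=S  mem[L0]=80
19. P0: store L0 := 62  bus=[BusRdX,Flush]  L0: P0=M P1=I P2=I P3=I  mem[L0]=41
20. P3: store L2 := 55  bus=[BusRdX,Flush]  L2: P0=I P1=I P2=I P3=M  mem[L2]=84
21. P0: load  L0  bus=[-]  L0: P0=M P1=I P2=I P3=I  mem[L0]=41
22. P2: store L1 := 35  bus=[BusRdX,Flush]  L1: P0=I P1=I P2=M P3=I  mem[L1]=55
23. P2: store L1 := 22  bus=[-]  L1: P0=I P1=I P2=M P3=I  mem[L1]=55
24. P3: load  L0  bus=[BusRd]  L0: P0=O P1=I P2=I P3=S  mem[L0]=41
25. P0: load  L0  bus=[-]  L0: P0=O P1=I P2=I P3=S  mem[L0]=41
26. P2: store L2 := 87  bus=[BusRdX,Flush]  L2: P0=I P1=I P2=M P3=I  mem[L2]=55
27. P3: load  L0  bus=[-]  L0: P0=O P1=I P2=I P3=S  mem[L0]=41
28. P2: load  L2  bus=[-]  L2: P0=I P1=I P2=M P3=I  mem[L2]=55

bus = none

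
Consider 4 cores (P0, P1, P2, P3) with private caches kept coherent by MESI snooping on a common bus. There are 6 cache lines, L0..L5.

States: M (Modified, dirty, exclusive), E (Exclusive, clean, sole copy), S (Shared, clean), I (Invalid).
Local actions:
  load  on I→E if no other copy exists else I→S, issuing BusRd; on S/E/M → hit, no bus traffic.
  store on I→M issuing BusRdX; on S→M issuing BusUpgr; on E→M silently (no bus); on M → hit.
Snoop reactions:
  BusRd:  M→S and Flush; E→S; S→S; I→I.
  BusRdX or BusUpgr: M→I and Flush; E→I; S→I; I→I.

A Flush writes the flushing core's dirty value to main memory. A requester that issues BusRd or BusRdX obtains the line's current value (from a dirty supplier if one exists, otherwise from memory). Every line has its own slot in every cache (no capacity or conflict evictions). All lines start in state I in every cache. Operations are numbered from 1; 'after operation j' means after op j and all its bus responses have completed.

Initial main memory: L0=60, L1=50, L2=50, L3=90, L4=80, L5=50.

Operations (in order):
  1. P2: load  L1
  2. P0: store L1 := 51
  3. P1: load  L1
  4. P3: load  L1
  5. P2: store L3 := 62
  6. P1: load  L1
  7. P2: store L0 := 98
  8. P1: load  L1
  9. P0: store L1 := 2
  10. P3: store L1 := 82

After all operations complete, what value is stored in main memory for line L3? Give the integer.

memory[L3] = 90

step 1: P2: load  L1  ⟶  IIEI  (L1)  txn=BusRd  M[L1]=50
step 2: P0: store L1 := 51  ⟶  MIII  (L1)  txn=BusRdX  M[L1]=50
step 3: P1: load  L1  ⟶  SSII  (L1)  txn=BusRd+Flush  M[L1]=51
step 4: P3: load  L1  ⟶  SSIS  (L1)  txn=BusRd  M[L1]=51
step 5: P2: store L3 := 62  ⟶  IIMI  (L3)  txn=BusRdX  M[L3]=90
step 6: P1: load  L1  ⟶  SSIS  (L1)  txn=∅  M[L1]=51
step 7: P2: store L0 := 98  ⟶  IIMI  (L0)  txn=BusRdX  M[L0]=60
step 8: P1: load  L1  ⟶  SSIS  (L1)  txn=∅  M[L1]=51
step 9: P0: store L1 := 2  ⟶  MIII  (L1)  txn=BusUpgr  M[L1]=51
step 10: P3: store L1 := 82  ⟶  IIIM  (L1)  txn=BusRdX+Flush  M[L1]=2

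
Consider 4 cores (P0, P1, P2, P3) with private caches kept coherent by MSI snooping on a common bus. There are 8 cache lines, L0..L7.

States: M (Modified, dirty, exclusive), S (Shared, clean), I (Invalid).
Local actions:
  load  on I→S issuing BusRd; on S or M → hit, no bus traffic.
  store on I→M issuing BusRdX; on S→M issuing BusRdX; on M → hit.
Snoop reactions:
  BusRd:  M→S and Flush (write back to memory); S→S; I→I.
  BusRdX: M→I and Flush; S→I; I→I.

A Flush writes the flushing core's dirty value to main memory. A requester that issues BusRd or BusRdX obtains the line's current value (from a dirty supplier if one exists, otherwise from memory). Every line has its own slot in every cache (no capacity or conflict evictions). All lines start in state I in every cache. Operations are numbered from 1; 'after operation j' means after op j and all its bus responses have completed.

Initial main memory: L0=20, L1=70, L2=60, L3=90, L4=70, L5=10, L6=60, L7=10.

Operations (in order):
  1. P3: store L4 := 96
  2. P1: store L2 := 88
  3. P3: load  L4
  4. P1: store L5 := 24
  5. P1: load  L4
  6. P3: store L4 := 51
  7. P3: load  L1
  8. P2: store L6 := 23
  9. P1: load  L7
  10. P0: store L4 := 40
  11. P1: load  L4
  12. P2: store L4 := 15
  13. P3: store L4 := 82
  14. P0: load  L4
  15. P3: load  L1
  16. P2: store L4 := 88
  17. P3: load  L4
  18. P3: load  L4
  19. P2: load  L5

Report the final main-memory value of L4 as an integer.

step 1: P3: store L4 := 96  ⟶  IIIM  (L4)  txn=BusRdX  M[L4]=70
step 2: P1: store L2 := 88  ⟶  IMII  (L2)  txn=BusRdX  M[L2]=60
step 3: P3: load  L4  ⟶  IIIM  (L4)  txn=∅  M[L4]=70
step 4: P1: store L5 := 24  ⟶  IMII  (L5)  txn=BusRdX  M[L5]=10
step 5: P1: load  L4  ⟶  ISIS  (L4)  txn=BusRd+Flush  M[L4]=96
step 6: P3: store L4 := 51  ⟶  IIIM  (L4)  txn=BusRdX  M[L4]=96
step 7: P3: load  L1  ⟶  IIIS  (L1)  txn=BusRd  M[L1]=70
step 8: P2: store L6 := 23  ⟶  IIMI  (L6)  txn=BusRdX  M[L6]=60
step 9: P1: load  L7  ⟶  ISII  (L7)  txn=BusRd  M[L7]=10
step 10: P0: store L4 := 40  ⟶  MIII  (L4)  txn=BusRdX+Flush  M[L4]=51
step 11: P1: load  L4  ⟶  SSII  (L4)  txn=BusRd+Flush  M[L4]=40
step 12: P2: store L4 := 15  ⟶  IIMI  (L4)  txn=BusRdX  M[L4]=40
step 13: P3: store L4 := 82  ⟶  IIIM  (L4)  txn=BusRdX+Flush  M[L4]=15
step 14: P0: load  L4  ⟶  SIIS  (L4)  txn=BusRd+Flush  M[L4]=82
step 15: P3: load  L1  ⟶  IIIS  (L1)  txn=∅  M[L1]=70
step 16: P2: store L4 := 88  ⟶  IIMI  (L4)  txn=BusRdX  M[L4]=82
step 17: P3: load  L4  ⟶  IISS  (L4)  txn=BusRd+Flush  M[L4]=88
step 18: P3: load  L4  ⟶  IISS  (L4)  txn=∅  M[L4]=88
step 19: P2: load  L5  ⟶  ISSI  (L5)  txn=BusRd+Flush  M[L5]=24

memory[L4] = 88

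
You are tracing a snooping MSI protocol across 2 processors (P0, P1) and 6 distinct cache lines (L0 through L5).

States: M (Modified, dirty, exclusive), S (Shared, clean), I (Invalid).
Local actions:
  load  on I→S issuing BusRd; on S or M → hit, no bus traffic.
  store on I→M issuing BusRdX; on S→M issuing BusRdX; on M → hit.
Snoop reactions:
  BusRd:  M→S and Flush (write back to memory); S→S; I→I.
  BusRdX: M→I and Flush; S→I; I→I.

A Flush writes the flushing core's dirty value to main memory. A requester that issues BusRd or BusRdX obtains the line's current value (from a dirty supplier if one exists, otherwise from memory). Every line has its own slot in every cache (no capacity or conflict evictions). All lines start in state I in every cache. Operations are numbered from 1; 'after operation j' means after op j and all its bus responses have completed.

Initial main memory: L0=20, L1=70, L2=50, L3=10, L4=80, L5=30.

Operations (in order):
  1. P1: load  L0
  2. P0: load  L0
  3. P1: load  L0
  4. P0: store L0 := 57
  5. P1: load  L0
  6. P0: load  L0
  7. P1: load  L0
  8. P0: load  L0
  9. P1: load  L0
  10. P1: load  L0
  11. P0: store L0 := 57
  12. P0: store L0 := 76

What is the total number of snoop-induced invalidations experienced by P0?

step 1: P1: load  L0  ⟶  IS  (L0)  txn=BusRd  M[L0]=20
step 2: P0: load  L0  ⟶  SS  (L0)  txn=BusRd  M[L0]=20
step 3: P1: load  L0  ⟶  SS  (L0)  txn=∅  M[L0]=20
step 4: P0: store L0 := 57  ⟶  MI  (L0)  txn=BusRdX  M[L0]=20
step 5: P1: load  L0  ⟶  SS  (L0)  txn=BusRd+Flush  M[L0]=57
step 6: P0: load  L0  ⟶  SS  (L0)  txn=∅  M[L0]=57
step 7: P1: load  L0  ⟶  SS  (L0)  txn=∅  M[L0]=57
step 8: P0: load  L0  ⟶  SS  (L0)  txn=∅  M[L0]=57
step 9: P1: load  L0  ⟶  SS  (L0)  txn=∅  M[L0]=57
step 10: P1: load  L0  ⟶  SS  (L0)  txn=∅  M[L0]=57
step 11: P0: store L0 := 57  ⟶  MI  (L0)  txn=BusRdX  M[L0]=57
step 12: P0: store L0 := 76  ⟶  MI  (L0)  txn=∅  M[L0]=57

invalidations = 0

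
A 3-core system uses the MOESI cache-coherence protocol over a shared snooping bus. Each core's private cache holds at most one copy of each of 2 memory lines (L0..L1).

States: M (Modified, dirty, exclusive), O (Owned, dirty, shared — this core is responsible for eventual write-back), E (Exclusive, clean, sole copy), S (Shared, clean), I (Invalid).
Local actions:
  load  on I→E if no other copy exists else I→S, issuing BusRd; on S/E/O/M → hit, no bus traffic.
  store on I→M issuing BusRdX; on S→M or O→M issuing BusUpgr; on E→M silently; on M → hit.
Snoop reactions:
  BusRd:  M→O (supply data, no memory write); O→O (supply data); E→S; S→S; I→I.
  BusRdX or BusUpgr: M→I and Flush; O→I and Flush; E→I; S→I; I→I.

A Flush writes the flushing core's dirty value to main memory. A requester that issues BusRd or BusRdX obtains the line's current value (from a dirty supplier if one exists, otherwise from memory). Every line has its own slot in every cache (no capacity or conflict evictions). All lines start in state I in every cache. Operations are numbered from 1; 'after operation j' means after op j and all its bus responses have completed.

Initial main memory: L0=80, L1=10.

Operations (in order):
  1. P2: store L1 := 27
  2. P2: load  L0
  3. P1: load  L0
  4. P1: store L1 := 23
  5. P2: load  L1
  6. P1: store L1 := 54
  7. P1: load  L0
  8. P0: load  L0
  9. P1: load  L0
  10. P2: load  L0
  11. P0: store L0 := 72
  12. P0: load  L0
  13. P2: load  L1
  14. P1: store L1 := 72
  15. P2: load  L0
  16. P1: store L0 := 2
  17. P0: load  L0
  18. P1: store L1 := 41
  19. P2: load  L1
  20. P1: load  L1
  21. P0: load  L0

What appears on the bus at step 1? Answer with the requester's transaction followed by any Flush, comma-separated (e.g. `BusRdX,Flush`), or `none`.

step 1: P2: store L1 := 27  ⟶  IIM  (L1)  txn=BusRdX  M[L1]=10
step 2: P2: load  L0  ⟶  IIE  (L0)  txn=BusRd  M[L0]=80
step 3: P1: load  L0  ⟶  ISS  (L0)  txn=BusRd  M[L0]=80
step 4: P1: store L1 := 23  ⟶  IMI  (L1)  txn=BusRdX+Flush  M[L1]=27
step 5: P2: load  L1  ⟶  IOS  (L1)  txn=BusRd  M[L1]=27
step 6: P1: store L1 := 54  ⟶  IMI  (L1)  txn=BusUpgr  M[L1]=27
step 7: P1: load  L0  ⟶  ISS  (L0)  txn=∅  M[L0]=80
step 8: P0: load  L0  ⟶  SSS  (L0)  txn=BusRd  M[L0]=80
step 9: P1: load  L0  ⟶  SSS  (L0)  txn=∅  M[L0]=80
step 10: P2: load  L0  ⟶  SSS  (L0)  txn=∅  M[L0]=80
step 11: P0: store L0 := 72  ⟶  MII  (L0)  txn=BusUpgr  M[L0]=80
step 12: P0: load  L0  ⟶  MII  (L0)  txn=∅  M[L0]=80
step 13: P2: load  L1  ⟶  IOS  (L1)  txn=BusRd  M[L1]=27
step 14: P1: store L1 := 72  ⟶  IMI  (L1)  txn=BusUpgr  M[L1]=27
step 15: P2: load  L0  ⟶  OIS  (L0)  txn=BusRd  M[L0]=80
step 16: P1: store L0 := 2  ⟶  IMI  (L0)  txn=BusRdX+Flush  M[L0]=72
step 17: P0: load  L0  ⟶  SOI  (L0)  txn=BusRd  M[L0]=72
step 18: P1: store L1 := 41  ⟶  IMI  (L1)  txn=∅  M[L1]=27
step 19: P2: load  L1  ⟶  IOS  (L1)  txn=BusRd  M[L1]=27
step 20: P1: load  L1  ⟶  IOS  (L1)  txn=∅  M[L1]=27
step 21: P0: load  L0  ⟶  SOI  (L0)  txn=∅  M[L0]=72

bus = BusRdX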